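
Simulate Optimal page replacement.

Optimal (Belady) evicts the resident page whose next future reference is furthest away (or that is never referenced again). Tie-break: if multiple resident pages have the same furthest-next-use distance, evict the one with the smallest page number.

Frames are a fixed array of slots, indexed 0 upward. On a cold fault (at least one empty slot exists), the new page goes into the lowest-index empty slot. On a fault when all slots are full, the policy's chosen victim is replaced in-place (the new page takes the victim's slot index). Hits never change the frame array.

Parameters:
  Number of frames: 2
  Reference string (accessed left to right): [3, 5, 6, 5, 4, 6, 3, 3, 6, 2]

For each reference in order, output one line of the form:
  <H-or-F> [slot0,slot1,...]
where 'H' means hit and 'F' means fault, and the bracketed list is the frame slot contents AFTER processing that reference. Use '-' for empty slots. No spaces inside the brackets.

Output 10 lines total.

F [3,-]
F [3,5]
F [6,5]
H [6,5]
F [6,4]
H [6,4]
F [6,3]
H [6,3]
H [6,3]
F [6,2]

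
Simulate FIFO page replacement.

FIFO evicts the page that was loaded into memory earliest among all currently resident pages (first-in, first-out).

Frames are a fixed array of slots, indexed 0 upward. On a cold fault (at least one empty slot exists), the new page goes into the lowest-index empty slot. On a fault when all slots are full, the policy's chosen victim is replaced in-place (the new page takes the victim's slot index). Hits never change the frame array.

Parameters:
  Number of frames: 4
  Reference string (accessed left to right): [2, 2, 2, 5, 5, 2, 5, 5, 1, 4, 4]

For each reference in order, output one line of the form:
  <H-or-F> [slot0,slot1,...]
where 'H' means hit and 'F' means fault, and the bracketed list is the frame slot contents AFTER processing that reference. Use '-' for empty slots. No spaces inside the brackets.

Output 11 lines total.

F [2,-,-,-]
H [2,-,-,-]
H [2,-,-,-]
F [2,5,-,-]
H [2,5,-,-]
H [2,5,-,-]
H [2,5,-,-]
H [2,5,-,-]
F [2,5,1,-]
F [2,5,1,4]
H [2,5,1,4]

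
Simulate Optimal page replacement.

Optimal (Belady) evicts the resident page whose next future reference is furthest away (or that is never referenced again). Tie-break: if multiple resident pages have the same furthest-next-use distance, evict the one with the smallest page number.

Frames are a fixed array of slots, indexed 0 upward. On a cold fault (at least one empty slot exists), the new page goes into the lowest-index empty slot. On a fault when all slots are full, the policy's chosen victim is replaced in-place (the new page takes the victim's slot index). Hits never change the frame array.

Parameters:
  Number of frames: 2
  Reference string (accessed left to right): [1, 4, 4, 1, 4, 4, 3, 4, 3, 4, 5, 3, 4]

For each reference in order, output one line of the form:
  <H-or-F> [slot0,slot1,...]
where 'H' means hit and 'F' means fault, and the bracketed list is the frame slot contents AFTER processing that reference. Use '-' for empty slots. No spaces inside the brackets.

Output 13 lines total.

F [1,-]
F [1,4]
H [1,4]
H [1,4]
H [1,4]
H [1,4]
F [3,4]
H [3,4]
H [3,4]
H [3,4]
F [3,5]
H [3,5]
F [4,5]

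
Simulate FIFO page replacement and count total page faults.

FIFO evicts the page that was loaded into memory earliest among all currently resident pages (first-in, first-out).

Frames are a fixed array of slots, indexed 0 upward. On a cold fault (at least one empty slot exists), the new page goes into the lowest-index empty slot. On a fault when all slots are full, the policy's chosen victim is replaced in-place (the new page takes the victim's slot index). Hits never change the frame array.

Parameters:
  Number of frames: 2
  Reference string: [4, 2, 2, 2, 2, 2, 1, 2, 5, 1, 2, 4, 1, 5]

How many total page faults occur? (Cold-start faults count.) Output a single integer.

Step 0: ref 4 → FAULT, frames=[4,-]
Step 1: ref 2 → FAULT, frames=[4,2]
Step 2: ref 2 → HIT, frames=[4,2]
Step 3: ref 2 → HIT, frames=[4,2]
Step 4: ref 2 → HIT, frames=[4,2]
Step 5: ref 2 → HIT, frames=[4,2]
Step 6: ref 1 → FAULT (evict 4), frames=[1,2]
Step 7: ref 2 → HIT, frames=[1,2]
Step 8: ref 5 → FAULT (evict 2), frames=[1,5]
Step 9: ref 1 → HIT, frames=[1,5]
Step 10: ref 2 → FAULT (evict 1), frames=[2,5]
Step 11: ref 4 → FAULT (evict 5), frames=[2,4]
Step 12: ref 1 → FAULT (evict 2), frames=[1,4]
Step 13: ref 5 → FAULT (evict 4), frames=[1,5]
Total faults: 8

Answer: 8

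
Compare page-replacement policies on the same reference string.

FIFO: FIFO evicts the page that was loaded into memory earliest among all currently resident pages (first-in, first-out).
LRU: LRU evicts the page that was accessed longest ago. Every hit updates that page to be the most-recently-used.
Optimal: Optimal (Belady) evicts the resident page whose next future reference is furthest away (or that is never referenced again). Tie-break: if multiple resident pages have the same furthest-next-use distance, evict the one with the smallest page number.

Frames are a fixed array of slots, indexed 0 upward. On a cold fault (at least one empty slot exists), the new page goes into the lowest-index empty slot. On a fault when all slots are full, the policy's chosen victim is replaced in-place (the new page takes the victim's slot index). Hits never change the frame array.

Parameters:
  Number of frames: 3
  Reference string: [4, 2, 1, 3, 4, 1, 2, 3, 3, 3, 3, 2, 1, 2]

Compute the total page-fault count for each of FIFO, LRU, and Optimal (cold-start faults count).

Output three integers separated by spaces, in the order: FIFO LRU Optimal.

--- FIFO ---
  step 0: ref 4 -> FAULT, frames=[4,-,-] (faults so far: 1)
  step 1: ref 2 -> FAULT, frames=[4,2,-] (faults so far: 2)
  step 2: ref 1 -> FAULT, frames=[4,2,1] (faults so far: 3)
  step 3: ref 3 -> FAULT, evict 4, frames=[3,2,1] (faults so far: 4)
  step 4: ref 4 -> FAULT, evict 2, frames=[3,4,1] (faults so far: 5)
  step 5: ref 1 -> HIT, frames=[3,4,1] (faults so far: 5)
  step 6: ref 2 -> FAULT, evict 1, frames=[3,4,2] (faults so far: 6)
  step 7: ref 3 -> HIT, frames=[3,4,2] (faults so far: 6)
  step 8: ref 3 -> HIT, frames=[3,4,2] (faults so far: 6)
  step 9: ref 3 -> HIT, frames=[3,4,2] (faults so far: 6)
  step 10: ref 3 -> HIT, frames=[3,4,2] (faults so far: 6)
  step 11: ref 2 -> HIT, frames=[3,4,2] (faults so far: 6)
  step 12: ref 1 -> FAULT, evict 3, frames=[1,4,2] (faults so far: 7)
  step 13: ref 2 -> HIT, frames=[1,4,2] (faults so far: 7)
  FIFO total faults: 7
--- LRU ---
  step 0: ref 4 -> FAULT, frames=[4,-,-] (faults so far: 1)
  step 1: ref 2 -> FAULT, frames=[4,2,-] (faults so far: 2)
  step 2: ref 1 -> FAULT, frames=[4,2,1] (faults so far: 3)
  step 3: ref 3 -> FAULT, evict 4, frames=[3,2,1] (faults so far: 4)
  step 4: ref 4 -> FAULT, evict 2, frames=[3,4,1] (faults so far: 5)
  step 5: ref 1 -> HIT, frames=[3,4,1] (faults so far: 5)
  step 6: ref 2 -> FAULT, evict 3, frames=[2,4,1] (faults so far: 6)
  step 7: ref 3 -> FAULT, evict 4, frames=[2,3,1] (faults so far: 7)
  step 8: ref 3 -> HIT, frames=[2,3,1] (faults so far: 7)
  step 9: ref 3 -> HIT, frames=[2,3,1] (faults so far: 7)
  step 10: ref 3 -> HIT, frames=[2,3,1] (faults so far: 7)
  step 11: ref 2 -> HIT, frames=[2,3,1] (faults so far: 7)
  step 12: ref 1 -> HIT, frames=[2,3,1] (faults so far: 7)
  step 13: ref 2 -> HIT, frames=[2,3,1] (faults so far: 7)
  LRU total faults: 7
--- Optimal ---
  step 0: ref 4 -> FAULT, frames=[4,-,-] (faults so far: 1)
  step 1: ref 2 -> FAULT, frames=[4,2,-] (faults so far: 2)
  step 2: ref 1 -> FAULT, frames=[4,2,1] (faults so far: 3)
  step 3: ref 3 -> FAULT, evict 2, frames=[4,3,1] (faults so far: 4)
  step 4: ref 4 -> HIT, frames=[4,3,1] (faults so far: 4)
  step 5: ref 1 -> HIT, frames=[4,3,1] (faults so far: 4)
  step 6: ref 2 -> FAULT, evict 4, frames=[2,3,1] (faults so far: 5)
  step 7: ref 3 -> HIT, frames=[2,3,1] (faults so far: 5)
  step 8: ref 3 -> HIT, frames=[2,3,1] (faults so far: 5)
  step 9: ref 3 -> HIT, frames=[2,3,1] (faults so far: 5)
  step 10: ref 3 -> HIT, frames=[2,3,1] (faults so far: 5)
  step 11: ref 2 -> HIT, frames=[2,3,1] (faults so far: 5)
  step 12: ref 1 -> HIT, frames=[2,3,1] (faults so far: 5)
  step 13: ref 2 -> HIT, frames=[2,3,1] (faults so far: 5)
  Optimal total faults: 5

Answer: 7 7 5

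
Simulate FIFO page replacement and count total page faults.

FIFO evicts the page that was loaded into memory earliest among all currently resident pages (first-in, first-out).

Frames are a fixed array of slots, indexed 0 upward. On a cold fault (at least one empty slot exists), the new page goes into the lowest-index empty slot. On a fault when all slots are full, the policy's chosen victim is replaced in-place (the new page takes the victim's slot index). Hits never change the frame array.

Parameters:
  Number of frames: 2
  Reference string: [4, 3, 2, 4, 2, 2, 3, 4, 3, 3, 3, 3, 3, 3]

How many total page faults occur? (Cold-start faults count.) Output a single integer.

Answer: 5

Derivation:
Step 0: ref 4 → FAULT, frames=[4,-]
Step 1: ref 3 → FAULT, frames=[4,3]
Step 2: ref 2 → FAULT (evict 4), frames=[2,3]
Step 3: ref 4 → FAULT (evict 3), frames=[2,4]
Step 4: ref 2 → HIT, frames=[2,4]
Step 5: ref 2 → HIT, frames=[2,4]
Step 6: ref 3 → FAULT (evict 2), frames=[3,4]
Step 7: ref 4 → HIT, frames=[3,4]
Step 8: ref 3 → HIT, frames=[3,4]
Step 9: ref 3 → HIT, frames=[3,4]
Step 10: ref 3 → HIT, frames=[3,4]
Step 11: ref 3 → HIT, frames=[3,4]
Step 12: ref 3 → HIT, frames=[3,4]
Step 13: ref 3 → HIT, frames=[3,4]
Total faults: 5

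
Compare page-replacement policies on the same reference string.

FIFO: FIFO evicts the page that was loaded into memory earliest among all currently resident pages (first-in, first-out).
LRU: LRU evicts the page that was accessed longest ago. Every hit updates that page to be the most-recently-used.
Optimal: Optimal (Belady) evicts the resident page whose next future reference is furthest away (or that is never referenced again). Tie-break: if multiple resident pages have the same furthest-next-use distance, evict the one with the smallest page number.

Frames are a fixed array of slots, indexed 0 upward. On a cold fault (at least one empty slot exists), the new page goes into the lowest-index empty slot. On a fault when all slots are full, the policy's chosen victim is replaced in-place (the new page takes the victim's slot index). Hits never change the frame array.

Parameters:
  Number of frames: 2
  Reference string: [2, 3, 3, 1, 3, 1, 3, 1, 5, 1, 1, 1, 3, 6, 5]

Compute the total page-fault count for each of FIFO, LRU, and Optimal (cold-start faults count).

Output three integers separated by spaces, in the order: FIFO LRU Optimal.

--- FIFO ---
  step 0: ref 2 -> FAULT, frames=[2,-] (faults so far: 1)
  step 1: ref 3 -> FAULT, frames=[2,3] (faults so far: 2)
  step 2: ref 3 -> HIT, frames=[2,3] (faults so far: 2)
  step 3: ref 1 -> FAULT, evict 2, frames=[1,3] (faults so far: 3)
  step 4: ref 3 -> HIT, frames=[1,3] (faults so far: 3)
  step 5: ref 1 -> HIT, frames=[1,3] (faults so far: 3)
  step 6: ref 3 -> HIT, frames=[1,3] (faults so far: 3)
  step 7: ref 1 -> HIT, frames=[1,3] (faults so far: 3)
  step 8: ref 5 -> FAULT, evict 3, frames=[1,5] (faults so far: 4)
  step 9: ref 1 -> HIT, frames=[1,5] (faults so far: 4)
  step 10: ref 1 -> HIT, frames=[1,5] (faults so far: 4)
  step 11: ref 1 -> HIT, frames=[1,5] (faults so far: 4)
  step 12: ref 3 -> FAULT, evict 1, frames=[3,5] (faults so far: 5)
  step 13: ref 6 -> FAULT, evict 5, frames=[3,6] (faults so far: 6)
  step 14: ref 5 -> FAULT, evict 3, frames=[5,6] (faults so far: 7)
  FIFO total faults: 7
--- LRU ---
  step 0: ref 2 -> FAULT, frames=[2,-] (faults so far: 1)
  step 1: ref 3 -> FAULT, frames=[2,3] (faults so far: 2)
  step 2: ref 3 -> HIT, frames=[2,3] (faults so far: 2)
  step 3: ref 1 -> FAULT, evict 2, frames=[1,3] (faults so far: 3)
  step 4: ref 3 -> HIT, frames=[1,3] (faults so far: 3)
  step 5: ref 1 -> HIT, frames=[1,3] (faults so far: 3)
  step 6: ref 3 -> HIT, frames=[1,3] (faults so far: 3)
  step 7: ref 1 -> HIT, frames=[1,3] (faults so far: 3)
  step 8: ref 5 -> FAULT, evict 3, frames=[1,5] (faults so far: 4)
  step 9: ref 1 -> HIT, frames=[1,5] (faults so far: 4)
  step 10: ref 1 -> HIT, frames=[1,5] (faults so far: 4)
  step 11: ref 1 -> HIT, frames=[1,5] (faults so far: 4)
  step 12: ref 3 -> FAULT, evict 5, frames=[1,3] (faults so far: 5)
  step 13: ref 6 -> FAULT, evict 1, frames=[6,3] (faults so far: 6)
  step 14: ref 5 -> FAULT, evict 3, frames=[6,5] (faults so far: 7)
  LRU total faults: 7
--- Optimal ---
  step 0: ref 2 -> FAULT, frames=[2,-] (faults so far: 1)
  step 1: ref 3 -> FAULT, frames=[2,3] (faults so far: 2)
  step 2: ref 3 -> HIT, frames=[2,3] (faults so far: 2)
  step 3: ref 1 -> FAULT, evict 2, frames=[1,3] (faults so far: 3)
  step 4: ref 3 -> HIT, frames=[1,3] (faults so far: 3)
  step 5: ref 1 -> HIT, frames=[1,3] (faults so far: 3)
  step 6: ref 3 -> HIT, frames=[1,3] (faults so far: 3)
  step 7: ref 1 -> HIT, frames=[1,3] (faults so far: 3)
  step 8: ref 5 -> FAULT, evict 3, frames=[1,5] (faults so far: 4)
  step 9: ref 1 -> HIT, frames=[1,5] (faults so far: 4)
  step 10: ref 1 -> HIT, frames=[1,5] (faults so far: 4)
  step 11: ref 1 -> HIT, frames=[1,5] (faults so far: 4)
  step 12: ref 3 -> FAULT, evict 1, frames=[3,5] (faults so far: 5)
  step 13: ref 6 -> FAULT, evict 3, frames=[6,5] (faults so far: 6)
  step 14: ref 5 -> HIT, frames=[6,5] (faults so far: 6)
  Optimal total faults: 6

Answer: 7 7 6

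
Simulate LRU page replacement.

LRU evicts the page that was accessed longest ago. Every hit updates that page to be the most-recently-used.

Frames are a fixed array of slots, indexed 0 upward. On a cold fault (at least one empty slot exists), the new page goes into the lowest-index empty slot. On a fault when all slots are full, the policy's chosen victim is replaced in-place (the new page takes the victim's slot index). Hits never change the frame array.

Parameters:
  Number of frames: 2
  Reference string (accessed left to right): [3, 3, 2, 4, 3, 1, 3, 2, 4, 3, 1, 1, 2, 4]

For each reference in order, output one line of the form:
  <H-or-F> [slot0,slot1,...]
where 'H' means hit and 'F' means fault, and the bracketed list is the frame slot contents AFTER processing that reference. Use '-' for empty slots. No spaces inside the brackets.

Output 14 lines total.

F [3,-]
H [3,-]
F [3,2]
F [4,2]
F [4,3]
F [1,3]
H [1,3]
F [2,3]
F [2,4]
F [3,4]
F [3,1]
H [3,1]
F [2,1]
F [2,4]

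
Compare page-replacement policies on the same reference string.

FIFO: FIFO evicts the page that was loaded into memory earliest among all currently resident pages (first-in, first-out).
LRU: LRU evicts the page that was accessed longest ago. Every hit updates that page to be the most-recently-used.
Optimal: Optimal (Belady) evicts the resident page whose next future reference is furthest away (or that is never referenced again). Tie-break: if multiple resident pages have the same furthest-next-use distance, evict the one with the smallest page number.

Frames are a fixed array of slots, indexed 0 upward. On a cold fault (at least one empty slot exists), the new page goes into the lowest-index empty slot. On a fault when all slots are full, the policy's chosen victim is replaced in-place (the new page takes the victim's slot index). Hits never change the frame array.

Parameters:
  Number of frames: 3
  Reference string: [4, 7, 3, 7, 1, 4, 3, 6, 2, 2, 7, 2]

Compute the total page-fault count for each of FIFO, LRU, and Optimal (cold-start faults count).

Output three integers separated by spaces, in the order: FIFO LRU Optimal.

Answer: 8 9 7

Derivation:
--- FIFO ---
  step 0: ref 4 -> FAULT, frames=[4,-,-] (faults so far: 1)
  step 1: ref 7 -> FAULT, frames=[4,7,-] (faults so far: 2)
  step 2: ref 3 -> FAULT, frames=[4,7,3] (faults so far: 3)
  step 3: ref 7 -> HIT, frames=[4,7,3] (faults so far: 3)
  step 4: ref 1 -> FAULT, evict 4, frames=[1,7,3] (faults so far: 4)
  step 5: ref 4 -> FAULT, evict 7, frames=[1,4,3] (faults so far: 5)
  step 6: ref 3 -> HIT, frames=[1,4,3] (faults so far: 5)
  step 7: ref 6 -> FAULT, evict 3, frames=[1,4,6] (faults so far: 6)
  step 8: ref 2 -> FAULT, evict 1, frames=[2,4,6] (faults so far: 7)
  step 9: ref 2 -> HIT, frames=[2,4,6] (faults so far: 7)
  step 10: ref 7 -> FAULT, evict 4, frames=[2,7,6] (faults so far: 8)
  step 11: ref 2 -> HIT, frames=[2,7,6] (faults so far: 8)
  FIFO total faults: 8
--- LRU ---
  step 0: ref 4 -> FAULT, frames=[4,-,-] (faults so far: 1)
  step 1: ref 7 -> FAULT, frames=[4,7,-] (faults so far: 2)
  step 2: ref 3 -> FAULT, frames=[4,7,3] (faults so far: 3)
  step 3: ref 7 -> HIT, frames=[4,7,3] (faults so far: 3)
  step 4: ref 1 -> FAULT, evict 4, frames=[1,7,3] (faults so far: 4)
  step 5: ref 4 -> FAULT, evict 3, frames=[1,7,4] (faults so far: 5)
  step 6: ref 3 -> FAULT, evict 7, frames=[1,3,4] (faults so far: 6)
  step 7: ref 6 -> FAULT, evict 1, frames=[6,3,4] (faults so far: 7)
  step 8: ref 2 -> FAULT, evict 4, frames=[6,3,2] (faults so far: 8)
  step 9: ref 2 -> HIT, frames=[6,3,2] (faults so far: 8)
  step 10: ref 7 -> FAULT, evict 3, frames=[6,7,2] (faults so far: 9)
  step 11: ref 2 -> HIT, frames=[6,7,2] (faults so far: 9)
  LRU total faults: 9
--- Optimal ---
  step 0: ref 4 -> FAULT, frames=[4,-,-] (faults so far: 1)
  step 1: ref 7 -> FAULT, frames=[4,7,-] (faults so far: 2)
  step 2: ref 3 -> FAULT, frames=[4,7,3] (faults so far: 3)
  step 3: ref 7 -> HIT, frames=[4,7,3] (faults so far: 3)
  step 4: ref 1 -> FAULT, evict 7, frames=[4,1,3] (faults so far: 4)
  step 5: ref 4 -> HIT, frames=[4,1,3] (faults so far: 4)
  step 6: ref 3 -> HIT, frames=[4,1,3] (faults so far: 4)
  step 7: ref 6 -> FAULT, evict 1, frames=[4,6,3] (faults so far: 5)
  step 8: ref 2 -> FAULT, evict 3, frames=[4,6,2] (faults so far: 6)
  step 9: ref 2 -> HIT, frames=[4,6,2] (faults so far: 6)
  step 10: ref 7 -> FAULT, evict 4, frames=[7,6,2] (faults so far: 7)
  step 11: ref 2 -> HIT, frames=[7,6,2] (faults so far: 7)
  Optimal total faults: 7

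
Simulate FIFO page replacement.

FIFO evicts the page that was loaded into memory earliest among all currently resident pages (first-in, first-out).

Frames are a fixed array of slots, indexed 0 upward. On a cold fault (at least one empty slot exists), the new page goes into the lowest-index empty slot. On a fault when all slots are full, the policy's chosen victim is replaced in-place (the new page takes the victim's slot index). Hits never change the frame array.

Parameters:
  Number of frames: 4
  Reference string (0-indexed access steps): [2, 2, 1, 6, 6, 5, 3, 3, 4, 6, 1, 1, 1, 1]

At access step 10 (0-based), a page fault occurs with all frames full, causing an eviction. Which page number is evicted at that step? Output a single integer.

Answer: 6

Derivation:
Step 0: ref 2 -> FAULT, frames=[2,-,-,-]
Step 1: ref 2 -> HIT, frames=[2,-,-,-]
Step 2: ref 1 -> FAULT, frames=[2,1,-,-]
Step 3: ref 6 -> FAULT, frames=[2,1,6,-]
Step 4: ref 6 -> HIT, frames=[2,1,6,-]
Step 5: ref 5 -> FAULT, frames=[2,1,6,5]
Step 6: ref 3 -> FAULT, evict 2, frames=[3,1,6,5]
Step 7: ref 3 -> HIT, frames=[3,1,6,5]
Step 8: ref 4 -> FAULT, evict 1, frames=[3,4,6,5]
Step 9: ref 6 -> HIT, frames=[3,4,6,5]
Step 10: ref 1 -> FAULT, evict 6, frames=[3,4,1,5]
At step 10: evicted page 6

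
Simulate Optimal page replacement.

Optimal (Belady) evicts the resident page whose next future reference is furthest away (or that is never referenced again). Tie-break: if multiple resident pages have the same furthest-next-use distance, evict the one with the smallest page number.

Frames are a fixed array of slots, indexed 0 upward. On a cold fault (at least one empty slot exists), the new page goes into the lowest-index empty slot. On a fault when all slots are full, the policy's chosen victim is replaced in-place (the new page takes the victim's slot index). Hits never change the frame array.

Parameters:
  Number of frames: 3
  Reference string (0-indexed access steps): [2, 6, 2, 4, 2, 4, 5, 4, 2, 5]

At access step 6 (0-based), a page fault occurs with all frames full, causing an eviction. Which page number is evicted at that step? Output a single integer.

Answer: 6

Derivation:
Step 0: ref 2 -> FAULT, frames=[2,-,-]
Step 1: ref 6 -> FAULT, frames=[2,6,-]
Step 2: ref 2 -> HIT, frames=[2,6,-]
Step 3: ref 4 -> FAULT, frames=[2,6,4]
Step 4: ref 2 -> HIT, frames=[2,6,4]
Step 5: ref 4 -> HIT, frames=[2,6,4]
Step 6: ref 5 -> FAULT, evict 6, frames=[2,5,4]
At step 6: evicted page 6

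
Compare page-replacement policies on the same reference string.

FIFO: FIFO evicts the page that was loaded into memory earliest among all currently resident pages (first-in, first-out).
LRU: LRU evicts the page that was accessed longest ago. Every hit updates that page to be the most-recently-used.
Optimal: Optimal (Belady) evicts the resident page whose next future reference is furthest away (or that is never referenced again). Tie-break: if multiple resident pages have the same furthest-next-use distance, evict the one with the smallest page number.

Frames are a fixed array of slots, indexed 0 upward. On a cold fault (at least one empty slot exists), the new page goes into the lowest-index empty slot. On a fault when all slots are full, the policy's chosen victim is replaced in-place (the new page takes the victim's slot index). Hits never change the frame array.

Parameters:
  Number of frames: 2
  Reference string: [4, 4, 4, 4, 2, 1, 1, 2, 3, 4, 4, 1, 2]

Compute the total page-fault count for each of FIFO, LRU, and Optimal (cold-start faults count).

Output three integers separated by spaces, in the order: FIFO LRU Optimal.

Answer: 7 7 6

Derivation:
--- FIFO ---
  step 0: ref 4 -> FAULT, frames=[4,-] (faults so far: 1)
  step 1: ref 4 -> HIT, frames=[4,-] (faults so far: 1)
  step 2: ref 4 -> HIT, frames=[4,-] (faults so far: 1)
  step 3: ref 4 -> HIT, frames=[4,-] (faults so far: 1)
  step 4: ref 2 -> FAULT, frames=[4,2] (faults so far: 2)
  step 5: ref 1 -> FAULT, evict 4, frames=[1,2] (faults so far: 3)
  step 6: ref 1 -> HIT, frames=[1,2] (faults so far: 3)
  step 7: ref 2 -> HIT, frames=[1,2] (faults so far: 3)
  step 8: ref 3 -> FAULT, evict 2, frames=[1,3] (faults so far: 4)
  step 9: ref 4 -> FAULT, evict 1, frames=[4,3] (faults so far: 5)
  step 10: ref 4 -> HIT, frames=[4,3] (faults so far: 5)
  step 11: ref 1 -> FAULT, evict 3, frames=[4,1] (faults so far: 6)
  step 12: ref 2 -> FAULT, evict 4, frames=[2,1] (faults so far: 7)
  FIFO total faults: 7
--- LRU ---
  step 0: ref 4 -> FAULT, frames=[4,-] (faults so far: 1)
  step 1: ref 4 -> HIT, frames=[4,-] (faults so far: 1)
  step 2: ref 4 -> HIT, frames=[4,-] (faults so far: 1)
  step 3: ref 4 -> HIT, frames=[4,-] (faults so far: 1)
  step 4: ref 2 -> FAULT, frames=[4,2] (faults so far: 2)
  step 5: ref 1 -> FAULT, evict 4, frames=[1,2] (faults so far: 3)
  step 6: ref 1 -> HIT, frames=[1,2] (faults so far: 3)
  step 7: ref 2 -> HIT, frames=[1,2] (faults so far: 3)
  step 8: ref 3 -> FAULT, evict 1, frames=[3,2] (faults so far: 4)
  step 9: ref 4 -> FAULT, evict 2, frames=[3,4] (faults so far: 5)
  step 10: ref 4 -> HIT, frames=[3,4] (faults so far: 5)
  step 11: ref 1 -> FAULT, evict 3, frames=[1,4] (faults so far: 6)
  step 12: ref 2 -> FAULT, evict 4, frames=[1,2] (faults so far: 7)
  LRU total faults: 7
--- Optimal ---
  step 0: ref 4 -> FAULT, frames=[4,-] (faults so far: 1)
  step 1: ref 4 -> HIT, frames=[4,-] (faults so far: 1)
  step 2: ref 4 -> HIT, frames=[4,-] (faults so far: 1)
  step 3: ref 4 -> HIT, frames=[4,-] (faults so far: 1)
  step 4: ref 2 -> FAULT, frames=[4,2] (faults so far: 2)
  step 5: ref 1 -> FAULT, evict 4, frames=[1,2] (faults so far: 3)
  step 6: ref 1 -> HIT, frames=[1,2] (faults so far: 3)
  step 7: ref 2 -> HIT, frames=[1,2] (faults so far: 3)
  step 8: ref 3 -> FAULT, evict 2, frames=[1,3] (faults so far: 4)
  step 9: ref 4 -> FAULT, evict 3, frames=[1,4] (faults so far: 5)
  step 10: ref 4 -> HIT, frames=[1,4] (faults so far: 5)
  step 11: ref 1 -> HIT, frames=[1,4] (faults so far: 5)
  step 12: ref 2 -> FAULT, evict 1, frames=[2,4] (faults so far: 6)
  Optimal total faults: 6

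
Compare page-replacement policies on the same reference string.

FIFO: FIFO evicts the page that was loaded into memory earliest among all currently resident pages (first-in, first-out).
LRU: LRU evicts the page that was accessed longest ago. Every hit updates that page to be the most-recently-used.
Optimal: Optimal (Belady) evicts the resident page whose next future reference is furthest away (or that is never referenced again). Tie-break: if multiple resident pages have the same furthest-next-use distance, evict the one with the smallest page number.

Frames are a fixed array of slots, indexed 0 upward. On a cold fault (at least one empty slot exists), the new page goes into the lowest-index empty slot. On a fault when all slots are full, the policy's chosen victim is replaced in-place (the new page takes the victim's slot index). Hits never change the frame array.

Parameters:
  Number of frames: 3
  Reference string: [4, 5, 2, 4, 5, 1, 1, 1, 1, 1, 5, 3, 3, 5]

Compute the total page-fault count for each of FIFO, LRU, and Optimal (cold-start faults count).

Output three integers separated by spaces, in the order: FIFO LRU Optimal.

Answer: 6 5 5

Derivation:
--- FIFO ---
  step 0: ref 4 -> FAULT, frames=[4,-,-] (faults so far: 1)
  step 1: ref 5 -> FAULT, frames=[4,5,-] (faults so far: 2)
  step 2: ref 2 -> FAULT, frames=[4,5,2] (faults so far: 3)
  step 3: ref 4 -> HIT, frames=[4,5,2] (faults so far: 3)
  step 4: ref 5 -> HIT, frames=[4,5,2] (faults so far: 3)
  step 5: ref 1 -> FAULT, evict 4, frames=[1,5,2] (faults so far: 4)
  step 6: ref 1 -> HIT, frames=[1,5,2] (faults so far: 4)
  step 7: ref 1 -> HIT, frames=[1,5,2] (faults so far: 4)
  step 8: ref 1 -> HIT, frames=[1,5,2] (faults so far: 4)
  step 9: ref 1 -> HIT, frames=[1,5,2] (faults so far: 4)
  step 10: ref 5 -> HIT, frames=[1,5,2] (faults so far: 4)
  step 11: ref 3 -> FAULT, evict 5, frames=[1,3,2] (faults so far: 5)
  step 12: ref 3 -> HIT, frames=[1,3,2] (faults so far: 5)
  step 13: ref 5 -> FAULT, evict 2, frames=[1,3,5] (faults so far: 6)
  FIFO total faults: 6
--- LRU ---
  step 0: ref 4 -> FAULT, frames=[4,-,-] (faults so far: 1)
  step 1: ref 5 -> FAULT, frames=[4,5,-] (faults so far: 2)
  step 2: ref 2 -> FAULT, frames=[4,5,2] (faults so far: 3)
  step 3: ref 4 -> HIT, frames=[4,5,2] (faults so far: 3)
  step 4: ref 5 -> HIT, frames=[4,5,2] (faults so far: 3)
  step 5: ref 1 -> FAULT, evict 2, frames=[4,5,1] (faults so far: 4)
  step 6: ref 1 -> HIT, frames=[4,5,1] (faults so far: 4)
  step 7: ref 1 -> HIT, frames=[4,5,1] (faults so far: 4)
  step 8: ref 1 -> HIT, frames=[4,5,1] (faults so far: 4)
  step 9: ref 1 -> HIT, frames=[4,5,1] (faults so far: 4)
  step 10: ref 5 -> HIT, frames=[4,5,1] (faults so far: 4)
  step 11: ref 3 -> FAULT, evict 4, frames=[3,5,1] (faults so far: 5)
  step 12: ref 3 -> HIT, frames=[3,5,1] (faults so far: 5)
  step 13: ref 5 -> HIT, frames=[3,5,1] (faults so far: 5)
  LRU total faults: 5
--- Optimal ---
  step 0: ref 4 -> FAULT, frames=[4,-,-] (faults so far: 1)
  step 1: ref 5 -> FAULT, frames=[4,5,-] (faults so far: 2)
  step 2: ref 2 -> FAULT, frames=[4,5,2] (faults so far: 3)
  step 3: ref 4 -> HIT, frames=[4,5,2] (faults so far: 3)
  step 4: ref 5 -> HIT, frames=[4,5,2] (faults so far: 3)
  step 5: ref 1 -> FAULT, evict 2, frames=[4,5,1] (faults so far: 4)
  step 6: ref 1 -> HIT, frames=[4,5,1] (faults so far: 4)
  step 7: ref 1 -> HIT, frames=[4,5,1] (faults so far: 4)
  step 8: ref 1 -> HIT, frames=[4,5,1] (faults so far: 4)
  step 9: ref 1 -> HIT, frames=[4,5,1] (faults so far: 4)
  step 10: ref 5 -> HIT, frames=[4,5,1] (faults so far: 4)
  step 11: ref 3 -> FAULT, evict 1, frames=[4,5,3] (faults so far: 5)
  step 12: ref 3 -> HIT, frames=[4,5,3] (faults so far: 5)
  step 13: ref 5 -> HIT, frames=[4,5,3] (faults so far: 5)
  Optimal total faults: 5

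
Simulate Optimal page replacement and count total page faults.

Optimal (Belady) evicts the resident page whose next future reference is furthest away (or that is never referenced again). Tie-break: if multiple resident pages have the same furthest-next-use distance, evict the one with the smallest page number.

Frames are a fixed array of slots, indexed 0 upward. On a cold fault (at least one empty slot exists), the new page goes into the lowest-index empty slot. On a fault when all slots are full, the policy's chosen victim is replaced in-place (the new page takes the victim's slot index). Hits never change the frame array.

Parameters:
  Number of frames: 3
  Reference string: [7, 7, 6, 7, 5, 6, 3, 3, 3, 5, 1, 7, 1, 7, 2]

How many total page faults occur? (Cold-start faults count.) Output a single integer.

Answer: 6

Derivation:
Step 0: ref 7 → FAULT, frames=[7,-,-]
Step 1: ref 7 → HIT, frames=[7,-,-]
Step 2: ref 6 → FAULT, frames=[7,6,-]
Step 3: ref 7 → HIT, frames=[7,6,-]
Step 4: ref 5 → FAULT, frames=[7,6,5]
Step 5: ref 6 → HIT, frames=[7,6,5]
Step 6: ref 3 → FAULT (evict 6), frames=[7,3,5]
Step 7: ref 3 → HIT, frames=[7,3,5]
Step 8: ref 3 → HIT, frames=[7,3,5]
Step 9: ref 5 → HIT, frames=[7,3,5]
Step 10: ref 1 → FAULT (evict 3), frames=[7,1,5]
Step 11: ref 7 → HIT, frames=[7,1,5]
Step 12: ref 1 → HIT, frames=[7,1,5]
Step 13: ref 7 → HIT, frames=[7,1,5]
Step 14: ref 2 → FAULT (evict 1), frames=[7,2,5]
Total faults: 6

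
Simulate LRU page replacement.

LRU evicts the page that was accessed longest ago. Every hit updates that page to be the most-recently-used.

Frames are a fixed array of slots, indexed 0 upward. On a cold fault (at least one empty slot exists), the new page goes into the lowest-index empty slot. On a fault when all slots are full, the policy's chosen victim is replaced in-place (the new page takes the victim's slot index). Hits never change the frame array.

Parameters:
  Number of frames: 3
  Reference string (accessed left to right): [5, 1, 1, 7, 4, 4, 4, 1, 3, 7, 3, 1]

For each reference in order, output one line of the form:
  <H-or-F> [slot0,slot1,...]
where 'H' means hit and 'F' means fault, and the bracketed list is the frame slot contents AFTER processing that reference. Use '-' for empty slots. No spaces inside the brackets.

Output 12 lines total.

F [5,-,-]
F [5,1,-]
H [5,1,-]
F [5,1,7]
F [4,1,7]
H [4,1,7]
H [4,1,7]
H [4,1,7]
F [4,1,3]
F [7,1,3]
H [7,1,3]
H [7,1,3]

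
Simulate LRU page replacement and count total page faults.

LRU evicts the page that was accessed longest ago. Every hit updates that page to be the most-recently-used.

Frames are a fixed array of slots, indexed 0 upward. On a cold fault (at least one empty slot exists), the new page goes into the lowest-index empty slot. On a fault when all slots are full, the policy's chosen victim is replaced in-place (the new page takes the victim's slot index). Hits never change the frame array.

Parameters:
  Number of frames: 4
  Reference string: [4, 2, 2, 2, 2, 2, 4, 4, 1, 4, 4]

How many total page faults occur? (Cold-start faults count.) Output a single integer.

Step 0: ref 4 → FAULT, frames=[4,-,-,-]
Step 1: ref 2 → FAULT, frames=[4,2,-,-]
Step 2: ref 2 → HIT, frames=[4,2,-,-]
Step 3: ref 2 → HIT, frames=[4,2,-,-]
Step 4: ref 2 → HIT, frames=[4,2,-,-]
Step 5: ref 2 → HIT, frames=[4,2,-,-]
Step 6: ref 4 → HIT, frames=[4,2,-,-]
Step 7: ref 4 → HIT, frames=[4,2,-,-]
Step 8: ref 1 → FAULT, frames=[4,2,1,-]
Step 9: ref 4 → HIT, frames=[4,2,1,-]
Step 10: ref 4 → HIT, frames=[4,2,1,-]
Total faults: 3

Answer: 3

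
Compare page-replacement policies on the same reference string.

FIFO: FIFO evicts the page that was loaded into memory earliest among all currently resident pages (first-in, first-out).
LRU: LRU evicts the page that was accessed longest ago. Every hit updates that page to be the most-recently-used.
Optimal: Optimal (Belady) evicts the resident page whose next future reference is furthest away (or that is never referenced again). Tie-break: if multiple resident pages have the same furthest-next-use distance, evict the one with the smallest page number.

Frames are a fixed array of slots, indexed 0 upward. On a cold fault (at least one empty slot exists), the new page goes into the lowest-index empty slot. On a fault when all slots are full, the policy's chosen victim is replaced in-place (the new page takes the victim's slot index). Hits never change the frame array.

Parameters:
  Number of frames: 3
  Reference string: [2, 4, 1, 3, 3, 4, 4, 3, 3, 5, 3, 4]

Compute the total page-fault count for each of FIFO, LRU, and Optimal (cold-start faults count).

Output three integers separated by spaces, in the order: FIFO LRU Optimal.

--- FIFO ---
  step 0: ref 2 -> FAULT, frames=[2,-,-] (faults so far: 1)
  step 1: ref 4 -> FAULT, frames=[2,4,-] (faults so far: 2)
  step 2: ref 1 -> FAULT, frames=[2,4,1] (faults so far: 3)
  step 3: ref 3 -> FAULT, evict 2, frames=[3,4,1] (faults so far: 4)
  step 4: ref 3 -> HIT, frames=[3,4,1] (faults so far: 4)
  step 5: ref 4 -> HIT, frames=[3,4,1] (faults so far: 4)
  step 6: ref 4 -> HIT, frames=[3,4,1] (faults so far: 4)
  step 7: ref 3 -> HIT, frames=[3,4,1] (faults so far: 4)
  step 8: ref 3 -> HIT, frames=[3,4,1] (faults so far: 4)
  step 9: ref 5 -> FAULT, evict 4, frames=[3,5,1] (faults so far: 5)
  step 10: ref 3 -> HIT, frames=[3,5,1] (faults so far: 5)
  step 11: ref 4 -> FAULT, evict 1, frames=[3,5,4] (faults so far: 6)
  FIFO total faults: 6
--- LRU ---
  step 0: ref 2 -> FAULT, frames=[2,-,-] (faults so far: 1)
  step 1: ref 4 -> FAULT, frames=[2,4,-] (faults so far: 2)
  step 2: ref 1 -> FAULT, frames=[2,4,1] (faults so far: 3)
  step 3: ref 3 -> FAULT, evict 2, frames=[3,4,1] (faults so far: 4)
  step 4: ref 3 -> HIT, frames=[3,4,1] (faults so far: 4)
  step 5: ref 4 -> HIT, frames=[3,4,1] (faults so far: 4)
  step 6: ref 4 -> HIT, frames=[3,4,1] (faults so far: 4)
  step 7: ref 3 -> HIT, frames=[3,4,1] (faults so far: 4)
  step 8: ref 3 -> HIT, frames=[3,4,1] (faults so far: 4)
  step 9: ref 5 -> FAULT, evict 1, frames=[3,4,5] (faults so far: 5)
  step 10: ref 3 -> HIT, frames=[3,4,5] (faults so far: 5)
  step 11: ref 4 -> HIT, frames=[3,4,5] (faults so far: 5)
  LRU total faults: 5
--- Optimal ---
  step 0: ref 2 -> FAULT, frames=[2,-,-] (faults so far: 1)
  step 1: ref 4 -> FAULT, frames=[2,4,-] (faults so far: 2)
  step 2: ref 1 -> FAULT, frames=[2,4,1] (faults so far: 3)
  step 3: ref 3 -> FAULT, evict 1, frames=[2,4,3] (faults so far: 4)
  step 4: ref 3 -> HIT, frames=[2,4,3] (faults so far: 4)
  step 5: ref 4 -> HIT, frames=[2,4,3] (faults so far: 4)
  step 6: ref 4 -> HIT, frames=[2,4,3] (faults so far: 4)
  step 7: ref 3 -> HIT, frames=[2,4,3] (faults so far: 4)
  step 8: ref 3 -> HIT, frames=[2,4,3] (faults so far: 4)
  step 9: ref 5 -> FAULT, evict 2, frames=[5,4,3] (faults so far: 5)
  step 10: ref 3 -> HIT, frames=[5,4,3] (faults so far: 5)
  step 11: ref 4 -> HIT, frames=[5,4,3] (faults so far: 5)
  Optimal total faults: 5

Answer: 6 5 5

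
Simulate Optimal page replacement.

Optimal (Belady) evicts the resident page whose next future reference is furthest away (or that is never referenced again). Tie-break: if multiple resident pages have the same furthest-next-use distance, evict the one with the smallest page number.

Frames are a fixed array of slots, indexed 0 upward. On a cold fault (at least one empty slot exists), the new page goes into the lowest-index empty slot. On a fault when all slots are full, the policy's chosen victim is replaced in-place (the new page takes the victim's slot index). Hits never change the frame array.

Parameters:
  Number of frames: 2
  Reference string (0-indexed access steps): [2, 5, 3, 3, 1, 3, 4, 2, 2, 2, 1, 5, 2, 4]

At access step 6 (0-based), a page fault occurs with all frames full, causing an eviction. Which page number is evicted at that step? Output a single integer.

Step 0: ref 2 -> FAULT, frames=[2,-]
Step 1: ref 5 -> FAULT, frames=[2,5]
Step 2: ref 3 -> FAULT, evict 5, frames=[2,3]
Step 3: ref 3 -> HIT, frames=[2,3]
Step 4: ref 1 -> FAULT, evict 2, frames=[1,3]
Step 5: ref 3 -> HIT, frames=[1,3]
Step 6: ref 4 -> FAULT, evict 3, frames=[1,4]
At step 6: evicted page 3

Answer: 3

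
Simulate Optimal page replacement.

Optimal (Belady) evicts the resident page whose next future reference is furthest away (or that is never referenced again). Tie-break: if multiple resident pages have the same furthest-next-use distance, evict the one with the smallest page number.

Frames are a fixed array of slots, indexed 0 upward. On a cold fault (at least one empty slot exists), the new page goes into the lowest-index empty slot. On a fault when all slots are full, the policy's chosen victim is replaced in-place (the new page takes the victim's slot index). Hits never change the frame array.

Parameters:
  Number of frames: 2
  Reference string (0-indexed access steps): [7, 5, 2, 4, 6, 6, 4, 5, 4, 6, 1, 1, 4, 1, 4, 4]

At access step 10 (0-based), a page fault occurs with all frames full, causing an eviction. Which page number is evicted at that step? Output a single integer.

Step 0: ref 7 -> FAULT, frames=[7,-]
Step 1: ref 5 -> FAULT, frames=[7,5]
Step 2: ref 2 -> FAULT, evict 7, frames=[2,5]
Step 3: ref 4 -> FAULT, evict 2, frames=[4,5]
Step 4: ref 6 -> FAULT, evict 5, frames=[4,6]
Step 5: ref 6 -> HIT, frames=[4,6]
Step 6: ref 4 -> HIT, frames=[4,6]
Step 7: ref 5 -> FAULT, evict 6, frames=[4,5]
Step 8: ref 4 -> HIT, frames=[4,5]
Step 9: ref 6 -> FAULT, evict 5, frames=[4,6]
Step 10: ref 1 -> FAULT, evict 6, frames=[4,1]
At step 10: evicted page 6

Answer: 6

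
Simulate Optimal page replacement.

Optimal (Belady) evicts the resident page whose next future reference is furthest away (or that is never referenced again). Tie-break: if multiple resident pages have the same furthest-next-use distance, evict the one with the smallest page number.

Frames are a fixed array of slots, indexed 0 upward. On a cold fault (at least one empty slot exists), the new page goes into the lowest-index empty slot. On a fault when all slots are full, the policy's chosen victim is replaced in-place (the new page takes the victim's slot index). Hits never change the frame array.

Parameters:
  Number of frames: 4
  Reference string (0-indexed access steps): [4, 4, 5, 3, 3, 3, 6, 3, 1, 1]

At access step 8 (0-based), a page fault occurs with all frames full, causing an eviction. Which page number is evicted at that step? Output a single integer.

Answer: 3

Derivation:
Step 0: ref 4 -> FAULT, frames=[4,-,-,-]
Step 1: ref 4 -> HIT, frames=[4,-,-,-]
Step 2: ref 5 -> FAULT, frames=[4,5,-,-]
Step 3: ref 3 -> FAULT, frames=[4,5,3,-]
Step 4: ref 3 -> HIT, frames=[4,5,3,-]
Step 5: ref 3 -> HIT, frames=[4,5,3,-]
Step 6: ref 6 -> FAULT, frames=[4,5,3,6]
Step 7: ref 3 -> HIT, frames=[4,5,3,6]
Step 8: ref 1 -> FAULT, evict 3, frames=[4,5,1,6]
At step 8: evicted page 3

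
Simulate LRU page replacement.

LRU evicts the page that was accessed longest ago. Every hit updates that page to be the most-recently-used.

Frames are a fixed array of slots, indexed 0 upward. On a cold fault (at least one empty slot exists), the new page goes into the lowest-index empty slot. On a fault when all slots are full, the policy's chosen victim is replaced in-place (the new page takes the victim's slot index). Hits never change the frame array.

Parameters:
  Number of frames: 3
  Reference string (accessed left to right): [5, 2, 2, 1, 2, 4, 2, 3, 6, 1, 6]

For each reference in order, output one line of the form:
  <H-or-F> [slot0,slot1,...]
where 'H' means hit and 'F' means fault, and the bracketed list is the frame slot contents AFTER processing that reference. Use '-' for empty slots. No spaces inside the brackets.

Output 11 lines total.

F [5,-,-]
F [5,2,-]
H [5,2,-]
F [5,2,1]
H [5,2,1]
F [4,2,1]
H [4,2,1]
F [4,2,3]
F [6,2,3]
F [6,1,3]
H [6,1,3]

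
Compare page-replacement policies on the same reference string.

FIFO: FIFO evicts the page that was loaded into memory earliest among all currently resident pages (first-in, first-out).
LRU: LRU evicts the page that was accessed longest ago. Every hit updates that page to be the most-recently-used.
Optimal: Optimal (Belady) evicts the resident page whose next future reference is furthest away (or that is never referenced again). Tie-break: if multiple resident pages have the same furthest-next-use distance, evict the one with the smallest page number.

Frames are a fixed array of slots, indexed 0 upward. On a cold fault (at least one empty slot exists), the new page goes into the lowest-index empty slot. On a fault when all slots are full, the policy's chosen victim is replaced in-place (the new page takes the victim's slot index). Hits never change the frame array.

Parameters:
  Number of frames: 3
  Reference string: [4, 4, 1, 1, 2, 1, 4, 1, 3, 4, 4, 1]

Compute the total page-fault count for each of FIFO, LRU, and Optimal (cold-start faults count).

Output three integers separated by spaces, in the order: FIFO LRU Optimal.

Answer: 6 4 4

Derivation:
--- FIFO ---
  step 0: ref 4 -> FAULT, frames=[4,-,-] (faults so far: 1)
  step 1: ref 4 -> HIT, frames=[4,-,-] (faults so far: 1)
  step 2: ref 1 -> FAULT, frames=[4,1,-] (faults so far: 2)
  step 3: ref 1 -> HIT, frames=[4,1,-] (faults so far: 2)
  step 4: ref 2 -> FAULT, frames=[4,1,2] (faults so far: 3)
  step 5: ref 1 -> HIT, frames=[4,1,2] (faults so far: 3)
  step 6: ref 4 -> HIT, frames=[4,1,2] (faults so far: 3)
  step 7: ref 1 -> HIT, frames=[4,1,2] (faults so far: 3)
  step 8: ref 3 -> FAULT, evict 4, frames=[3,1,2] (faults so far: 4)
  step 9: ref 4 -> FAULT, evict 1, frames=[3,4,2] (faults so far: 5)
  step 10: ref 4 -> HIT, frames=[3,4,2] (faults so far: 5)
  step 11: ref 1 -> FAULT, evict 2, frames=[3,4,1] (faults so far: 6)
  FIFO total faults: 6
--- LRU ---
  step 0: ref 4 -> FAULT, frames=[4,-,-] (faults so far: 1)
  step 1: ref 4 -> HIT, frames=[4,-,-] (faults so far: 1)
  step 2: ref 1 -> FAULT, frames=[4,1,-] (faults so far: 2)
  step 3: ref 1 -> HIT, frames=[4,1,-] (faults so far: 2)
  step 4: ref 2 -> FAULT, frames=[4,1,2] (faults so far: 3)
  step 5: ref 1 -> HIT, frames=[4,1,2] (faults so far: 3)
  step 6: ref 4 -> HIT, frames=[4,1,2] (faults so far: 3)
  step 7: ref 1 -> HIT, frames=[4,1,2] (faults so far: 3)
  step 8: ref 3 -> FAULT, evict 2, frames=[4,1,3] (faults so far: 4)
  step 9: ref 4 -> HIT, frames=[4,1,3] (faults so far: 4)
  step 10: ref 4 -> HIT, frames=[4,1,3] (faults so far: 4)
  step 11: ref 1 -> HIT, frames=[4,1,3] (faults so far: 4)
  LRU total faults: 4
--- Optimal ---
  step 0: ref 4 -> FAULT, frames=[4,-,-] (faults so far: 1)
  step 1: ref 4 -> HIT, frames=[4,-,-] (faults so far: 1)
  step 2: ref 1 -> FAULT, frames=[4,1,-] (faults so far: 2)
  step 3: ref 1 -> HIT, frames=[4,1,-] (faults so far: 2)
  step 4: ref 2 -> FAULT, frames=[4,1,2] (faults so far: 3)
  step 5: ref 1 -> HIT, frames=[4,1,2] (faults so far: 3)
  step 6: ref 4 -> HIT, frames=[4,1,2] (faults so far: 3)
  step 7: ref 1 -> HIT, frames=[4,1,2] (faults so far: 3)
  step 8: ref 3 -> FAULT, evict 2, frames=[4,1,3] (faults so far: 4)
  step 9: ref 4 -> HIT, frames=[4,1,3] (faults so far: 4)
  step 10: ref 4 -> HIT, frames=[4,1,3] (faults so far: 4)
  step 11: ref 1 -> HIT, frames=[4,1,3] (faults so far: 4)
  Optimal total faults: 4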